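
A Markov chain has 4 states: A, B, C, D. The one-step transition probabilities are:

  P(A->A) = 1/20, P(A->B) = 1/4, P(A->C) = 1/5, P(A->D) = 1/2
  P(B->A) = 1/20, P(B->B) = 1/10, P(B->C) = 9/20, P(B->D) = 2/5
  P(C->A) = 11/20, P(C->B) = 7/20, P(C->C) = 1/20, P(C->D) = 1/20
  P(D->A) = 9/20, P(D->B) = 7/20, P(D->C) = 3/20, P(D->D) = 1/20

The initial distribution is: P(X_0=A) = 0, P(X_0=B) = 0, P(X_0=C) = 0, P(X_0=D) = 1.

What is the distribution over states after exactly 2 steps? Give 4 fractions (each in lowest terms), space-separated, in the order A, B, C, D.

Propagating the distribution step by step (d_{t+1} = d_t * P):
d_0 = (A=0, B=0, C=0, D=1)
  d_1[A] = 0*1/20 + 0*1/20 + 0*11/20 + 1*9/20 = 9/20
  d_1[B] = 0*1/4 + 0*1/10 + 0*7/20 + 1*7/20 = 7/20
  d_1[C] = 0*1/5 + 0*9/20 + 0*1/20 + 1*3/20 = 3/20
  d_1[D] = 0*1/2 + 0*2/5 + 0*1/20 + 1*1/20 = 1/20
d_1 = (A=9/20, B=7/20, C=3/20, D=1/20)
  d_2[A] = 9/20*1/20 + 7/20*1/20 + 3/20*11/20 + 1/20*9/20 = 29/200
  d_2[B] = 9/20*1/4 + 7/20*1/10 + 3/20*7/20 + 1/20*7/20 = 87/400
  d_2[C] = 9/20*1/5 + 7/20*9/20 + 3/20*1/20 + 1/20*3/20 = 21/80
  d_2[D] = 9/20*1/2 + 7/20*2/5 + 3/20*1/20 + 1/20*1/20 = 3/8
d_2 = (A=29/200, B=87/400, C=21/80, D=3/8)

Answer: 29/200 87/400 21/80 3/8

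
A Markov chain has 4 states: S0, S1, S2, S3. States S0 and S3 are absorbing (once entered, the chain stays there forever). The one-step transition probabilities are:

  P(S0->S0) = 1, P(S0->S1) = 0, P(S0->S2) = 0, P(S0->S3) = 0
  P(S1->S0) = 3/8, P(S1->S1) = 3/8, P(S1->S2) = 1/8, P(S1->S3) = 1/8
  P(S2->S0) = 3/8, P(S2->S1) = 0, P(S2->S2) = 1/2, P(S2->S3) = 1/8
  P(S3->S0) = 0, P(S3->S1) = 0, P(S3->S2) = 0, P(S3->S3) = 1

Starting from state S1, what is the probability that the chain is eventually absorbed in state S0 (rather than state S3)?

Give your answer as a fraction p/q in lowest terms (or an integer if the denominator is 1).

Answer: 3/4

Derivation:
Let a_i = P(absorbed in S0 | start in state i).
Boundary conditions: a_S0 = 1, a_S3 = 0.
For each transient state i, a_i = sum_j P(i->j) * a_j:
  a_S1 = 3/8*a_S0 + 3/8*a_S1 + 1/8*a_S2 + 1/8*a_S3
  a_S2 = 3/8*a_S0 + 0*a_S1 + 1/2*a_S2 + 1/8*a_S3

Substituting a_S0 = 1 and a_S3 = 0, rearrange to (I - Q) a = r where r[i] = P(i -> S0):
  [5/8, -1/8] . (a_S1, a_S2) = 3/8
  [0, 1/2] . (a_S1, a_S2) = 3/8

Solving yields:
  a_S1 = 3/4
  a_S2 = 3/4

Starting state is S1, so the absorption probability is a_S1 = 3/4.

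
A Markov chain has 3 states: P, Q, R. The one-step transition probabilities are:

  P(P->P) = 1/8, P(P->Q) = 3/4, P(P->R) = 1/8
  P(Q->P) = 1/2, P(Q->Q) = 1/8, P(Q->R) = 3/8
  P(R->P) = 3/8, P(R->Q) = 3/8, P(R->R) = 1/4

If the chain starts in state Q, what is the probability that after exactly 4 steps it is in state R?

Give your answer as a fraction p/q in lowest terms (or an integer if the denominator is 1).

Answer: 1007/4096

Derivation:
Computing P^4 by repeated multiplication:
P^1 =
  P: [1/8, 3/4, 1/8]
  Q: [1/2, 1/8, 3/8]
  R: [3/8, 3/8, 1/4]
P^2 =
  P: [7/16, 15/64, 21/64]
  Q: [17/64, 17/32, 13/64]
  R: [21/64, 27/64, 1/4]
P^3 =
  P: [151/512, 123/256, 115/512]
  Q: [3/8, 175/512, 145/512]
  R: [177/512, 201/512, 67/256]
P^4 =
  P: [185/512, 1497/4096, 1119/4096]
  Q: [1327/4096, 881/2048, 1007/4096]
  R: [1383/4096, 1665/4096, 131/512]

(P^4)[Q -> R] = 1007/4096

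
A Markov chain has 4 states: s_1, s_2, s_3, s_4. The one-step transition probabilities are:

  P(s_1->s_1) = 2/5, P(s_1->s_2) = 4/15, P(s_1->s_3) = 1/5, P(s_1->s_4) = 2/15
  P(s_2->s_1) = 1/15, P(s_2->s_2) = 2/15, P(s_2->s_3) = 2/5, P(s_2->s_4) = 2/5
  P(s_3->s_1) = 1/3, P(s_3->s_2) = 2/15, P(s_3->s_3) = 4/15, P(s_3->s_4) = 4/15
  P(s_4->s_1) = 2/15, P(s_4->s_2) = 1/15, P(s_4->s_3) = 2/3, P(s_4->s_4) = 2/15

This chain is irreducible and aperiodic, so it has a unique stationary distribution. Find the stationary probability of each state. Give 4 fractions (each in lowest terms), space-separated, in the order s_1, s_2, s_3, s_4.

The stationary distribution satisfies pi = pi * P, i.e.:
  pi_s_1 = 2/5*pi_s_1 + 1/15*pi_s_2 + 1/3*pi_s_3 + 2/15*pi_s_4
  pi_s_2 = 4/15*pi_s_1 + 2/15*pi_s_2 + 2/15*pi_s_3 + 1/15*pi_s_4
  pi_s_3 = 1/5*pi_s_1 + 2/5*pi_s_2 + 4/15*pi_s_3 + 2/3*pi_s_4
  pi_s_4 = 2/15*pi_s_1 + 2/5*pi_s_2 + 4/15*pi_s_3 + 2/15*pi_s_4
with normalization: pi_s_1 + pi_s_2 + pi_s_3 + pi_s_4 = 1.

Using the first 3 balance equations plus normalization, the linear system A*pi = b is:
  [-3/5, 1/15, 1/3, 2/15] . pi = 0
  [4/15, -13/15, 2/15, 1/15] . pi = 0
  [1/5, 2/5, -11/15, 2/3] . pi = 0
  [1, 1, 1, 1] . pi = 1

Solving yields:
  pi_s_1 = 973/3664
  pi_s_2 = 141/916
  pi_s_3 = 1313/3664
  pi_s_4 = 407/1832

Verification (pi * P):
  973/3664*2/5 + 141/916*1/15 + 1313/3664*1/3 + 407/1832*2/15 = 973/3664 = pi_s_1  (ok)
  973/3664*4/15 + 141/916*2/15 + 1313/3664*2/15 + 407/1832*1/15 = 141/916 = pi_s_2  (ok)
  973/3664*1/5 + 141/916*2/5 + 1313/3664*4/15 + 407/1832*2/3 = 1313/3664 = pi_s_3  (ok)
  973/3664*2/15 + 141/916*2/5 + 1313/3664*4/15 + 407/1832*2/15 = 407/1832 = pi_s_4  (ok)

Answer: 973/3664 141/916 1313/3664 407/1832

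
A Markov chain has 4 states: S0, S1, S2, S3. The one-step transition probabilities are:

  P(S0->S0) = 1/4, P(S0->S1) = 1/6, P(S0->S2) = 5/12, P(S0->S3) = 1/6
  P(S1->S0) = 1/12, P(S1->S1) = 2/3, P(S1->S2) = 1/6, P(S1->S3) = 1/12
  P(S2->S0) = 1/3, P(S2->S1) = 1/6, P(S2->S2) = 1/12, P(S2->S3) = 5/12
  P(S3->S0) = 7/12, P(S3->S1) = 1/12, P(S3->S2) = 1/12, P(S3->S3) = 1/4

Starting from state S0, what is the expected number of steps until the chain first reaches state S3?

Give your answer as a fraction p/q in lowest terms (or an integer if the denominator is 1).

Answer: 144/29

Derivation:
Let h_i = expected steps to first reach S3 from state i.
Boundary: h_S3 = 0.
First-step equations for the other states:
  h_S0 = 1 + 1/4*h_S0 + 1/6*h_S1 + 5/12*h_S2 + 1/6*h_S3
  h_S1 = 1 + 1/12*h_S0 + 2/3*h_S1 + 1/6*h_S2 + 1/12*h_S3
  h_S2 = 1 + 1/3*h_S0 + 1/6*h_S1 + 1/12*h_S2 + 5/12*h_S3

Substituting h_S3 = 0 and rearranging gives the linear system (I - Q) h = 1:
  [3/4, -1/6, -5/12] . (h_S0, h_S1, h_S2) = 1
  [-1/12, 1/3, -1/6] . (h_S0, h_S1, h_S2) = 1
  [-1/3, -1/6, 11/12] . (h_S0, h_S1, h_S2) = 1

Solving yields:
  h_S0 = 144/29
  h_S1 = 363/58
  h_S2 = 117/29

Starting state is S0, so the expected hitting time is h_S0 = 144/29.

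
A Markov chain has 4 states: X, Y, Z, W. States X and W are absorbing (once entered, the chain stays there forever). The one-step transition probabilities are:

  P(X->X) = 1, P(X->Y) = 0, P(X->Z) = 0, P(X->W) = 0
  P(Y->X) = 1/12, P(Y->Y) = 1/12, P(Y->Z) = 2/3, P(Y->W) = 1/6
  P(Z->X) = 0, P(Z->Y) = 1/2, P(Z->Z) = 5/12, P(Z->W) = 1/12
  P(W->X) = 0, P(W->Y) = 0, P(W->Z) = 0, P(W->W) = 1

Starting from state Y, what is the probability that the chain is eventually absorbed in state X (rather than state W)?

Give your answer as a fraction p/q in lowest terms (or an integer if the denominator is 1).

Let a_i = P(absorbed in X | start in state i).
Boundary conditions: a_X = 1, a_W = 0.
For each transient state i, a_i = sum_j P(i->j) * a_j:
  a_Y = 1/12*a_X + 1/12*a_Y + 2/3*a_Z + 1/6*a_W
  a_Z = 0*a_X + 1/2*a_Y + 5/12*a_Z + 1/12*a_W

Substituting a_X = 1 and a_W = 0, rearrange to (I - Q) a = r where r[i] = P(i -> X):
  [11/12, -2/3] . (a_Y, a_Z) = 1/12
  [-1/2, 7/12] . (a_Y, a_Z) = 0

Solving yields:
  a_Y = 7/29
  a_Z = 6/29

Starting state is Y, so the absorption probability is a_Y = 7/29.

Answer: 7/29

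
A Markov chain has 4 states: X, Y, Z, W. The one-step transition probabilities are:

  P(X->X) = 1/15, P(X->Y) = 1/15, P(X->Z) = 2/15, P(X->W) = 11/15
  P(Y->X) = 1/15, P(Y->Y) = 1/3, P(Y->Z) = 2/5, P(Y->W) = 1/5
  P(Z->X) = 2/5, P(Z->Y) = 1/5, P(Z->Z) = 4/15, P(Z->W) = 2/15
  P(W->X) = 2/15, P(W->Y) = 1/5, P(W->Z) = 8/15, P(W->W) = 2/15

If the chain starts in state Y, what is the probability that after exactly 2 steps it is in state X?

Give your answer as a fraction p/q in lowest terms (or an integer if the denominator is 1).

Computing P^2 by repeated multiplication:
P^1 =
  X: [1/15, 1/15, 2/15, 11/15]
  Y: [1/15, 1/3, 2/5, 1/5]
  Z: [2/5, 1/5, 4/15, 2/15]
  W: [2/15, 1/5, 8/15, 2/15]
P^2 =
  X: [4/25, 1/5, 104/225, 8/45]
  Y: [16/75, 53/225, 16/45, 44/225]
  Z: [37/225, 13/75, 62/225, 29/75]
  W: [19/75, 47/225, 14/45, 17/75]

(P^2)[Y -> X] = 16/75

Answer: 16/75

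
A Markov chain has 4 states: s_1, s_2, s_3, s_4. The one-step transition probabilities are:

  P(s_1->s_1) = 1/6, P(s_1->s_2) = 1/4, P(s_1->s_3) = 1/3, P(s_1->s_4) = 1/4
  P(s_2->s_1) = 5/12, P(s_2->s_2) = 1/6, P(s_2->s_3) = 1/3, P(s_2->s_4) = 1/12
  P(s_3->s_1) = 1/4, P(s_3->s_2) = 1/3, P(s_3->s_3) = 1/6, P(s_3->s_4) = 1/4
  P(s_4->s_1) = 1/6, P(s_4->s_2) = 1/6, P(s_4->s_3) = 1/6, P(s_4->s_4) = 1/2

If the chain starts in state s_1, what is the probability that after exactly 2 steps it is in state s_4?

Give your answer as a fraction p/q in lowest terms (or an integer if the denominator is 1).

Computing P^2 by repeated multiplication:
P^1 =
  s_1: [1/6, 1/4, 1/3, 1/4]
  s_2: [5/12, 1/6, 1/3, 1/12]
  s_3: [1/4, 1/3, 1/6, 1/4]
  s_4: [1/6, 1/6, 1/6, 1/2]
P^2 =
  s_1: [37/144, 17/72, 17/72, 13/48]
  s_2: [17/72, 37/144, 19/72, 35/144]
  s_3: [19/72, 31/144, 19/72, 37/144]
  s_4: [2/9, 5/24, 2/9, 25/72]

(P^2)[s_1 -> s_4] = 13/48

Answer: 13/48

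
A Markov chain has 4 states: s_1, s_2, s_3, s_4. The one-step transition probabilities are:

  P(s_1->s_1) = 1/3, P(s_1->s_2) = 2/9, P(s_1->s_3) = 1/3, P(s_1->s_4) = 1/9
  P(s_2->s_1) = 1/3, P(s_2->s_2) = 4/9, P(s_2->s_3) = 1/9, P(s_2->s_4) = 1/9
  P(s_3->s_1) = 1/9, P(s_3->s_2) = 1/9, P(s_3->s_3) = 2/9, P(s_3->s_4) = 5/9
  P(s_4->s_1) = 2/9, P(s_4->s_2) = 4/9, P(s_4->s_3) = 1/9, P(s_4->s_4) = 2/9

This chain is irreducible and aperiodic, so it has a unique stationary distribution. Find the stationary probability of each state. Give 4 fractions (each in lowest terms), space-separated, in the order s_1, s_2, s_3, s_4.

Answer: 41/154 9/28 59/308 17/77

Derivation:
The stationary distribution satisfies pi = pi * P, i.e.:
  pi_s_1 = 1/3*pi_s_1 + 1/3*pi_s_2 + 1/9*pi_s_3 + 2/9*pi_s_4
  pi_s_2 = 2/9*pi_s_1 + 4/9*pi_s_2 + 1/9*pi_s_3 + 4/9*pi_s_4
  pi_s_3 = 1/3*pi_s_1 + 1/9*pi_s_2 + 2/9*pi_s_3 + 1/9*pi_s_4
  pi_s_4 = 1/9*pi_s_1 + 1/9*pi_s_2 + 5/9*pi_s_3 + 2/9*pi_s_4
with normalization: pi_s_1 + pi_s_2 + pi_s_3 + pi_s_4 = 1.

Using the first 3 balance equations plus normalization, the linear system A*pi = b is:
  [-2/3, 1/3, 1/9, 2/9] . pi = 0
  [2/9, -5/9, 1/9, 4/9] . pi = 0
  [1/3, 1/9, -7/9, 1/9] . pi = 0
  [1, 1, 1, 1] . pi = 1

Solving yields:
  pi_s_1 = 41/154
  pi_s_2 = 9/28
  pi_s_3 = 59/308
  pi_s_4 = 17/77

Verification (pi * P):
  41/154*1/3 + 9/28*1/3 + 59/308*1/9 + 17/77*2/9 = 41/154 = pi_s_1  (ok)
  41/154*2/9 + 9/28*4/9 + 59/308*1/9 + 17/77*4/9 = 9/28 = pi_s_2  (ok)
  41/154*1/3 + 9/28*1/9 + 59/308*2/9 + 17/77*1/9 = 59/308 = pi_s_3  (ok)
  41/154*1/9 + 9/28*1/9 + 59/308*5/9 + 17/77*2/9 = 17/77 = pi_s_4  (ok)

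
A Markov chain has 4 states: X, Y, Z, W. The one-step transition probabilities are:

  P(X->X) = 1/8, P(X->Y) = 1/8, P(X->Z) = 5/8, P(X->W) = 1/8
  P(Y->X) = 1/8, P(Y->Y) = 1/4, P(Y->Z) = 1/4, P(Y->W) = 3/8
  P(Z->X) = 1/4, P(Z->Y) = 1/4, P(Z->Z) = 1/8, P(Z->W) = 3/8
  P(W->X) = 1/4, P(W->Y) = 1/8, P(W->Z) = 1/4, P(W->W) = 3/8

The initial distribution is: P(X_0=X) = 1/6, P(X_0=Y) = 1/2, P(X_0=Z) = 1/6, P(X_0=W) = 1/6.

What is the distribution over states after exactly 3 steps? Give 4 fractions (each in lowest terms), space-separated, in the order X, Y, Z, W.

Propagating the distribution step by step (d_{t+1} = d_t * P):
d_0 = (X=1/6, Y=1/2, Z=1/6, W=1/6)
  d_1[X] = 1/6*1/8 + 1/2*1/8 + 1/6*1/4 + 1/6*1/4 = 1/6
  d_1[Y] = 1/6*1/8 + 1/2*1/4 + 1/6*1/4 + 1/6*1/8 = 5/24
  d_1[Z] = 1/6*5/8 + 1/2*1/4 + 1/6*1/8 + 1/6*1/4 = 7/24
  d_1[W] = 1/6*1/8 + 1/2*3/8 + 1/6*3/8 + 1/6*3/8 = 1/3
d_1 = (X=1/6, Y=5/24, Z=7/24, W=1/3)
  d_2[X] = 1/6*1/8 + 5/24*1/8 + 7/24*1/4 + 1/3*1/4 = 13/64
  d_2[Y] = 1/6*1/8 + 5/24*1/4 + 7/24*1/4 + 1/3*1/8 = 3/16
  d_2[Z] = 1/6*5/8 + 5/24*1/4 + 7/24*1/8 + 1/3*1/4 = 53/192
  d_2[W] = 1/6*1/8 + 5/24*3/8 + 7/24*3/8 + 1/3*3/8 = 1/3
d_2 = (X=13/64, Y=3/16, Z=53/192, W=1/3)
  d_3[X] = 13/64*1/8 + 3/16*1/8 + 53/192*1/4 + 1/3*1/4 = 103/512
  d_3[Y] = 13/64*1/8 + 3/16*1/4 + 53/192*1/4 + 1/3*1/8 = 281/1536
  d_3[Z] = 13/64*5/8 + 3/16*1/4 + 53/192*1/8 + 1/3*1/4 = 7/24
  d_3[W] = 13/64*1/8 + 3/16*3/8 + 53/192*3/8 + 1/3*3/8 = 83/256
d_3 = (X=103/512, Y=281/1536, Z=7/24, W=83/256)

Answer: 103/512 281/1536 7/24 83/256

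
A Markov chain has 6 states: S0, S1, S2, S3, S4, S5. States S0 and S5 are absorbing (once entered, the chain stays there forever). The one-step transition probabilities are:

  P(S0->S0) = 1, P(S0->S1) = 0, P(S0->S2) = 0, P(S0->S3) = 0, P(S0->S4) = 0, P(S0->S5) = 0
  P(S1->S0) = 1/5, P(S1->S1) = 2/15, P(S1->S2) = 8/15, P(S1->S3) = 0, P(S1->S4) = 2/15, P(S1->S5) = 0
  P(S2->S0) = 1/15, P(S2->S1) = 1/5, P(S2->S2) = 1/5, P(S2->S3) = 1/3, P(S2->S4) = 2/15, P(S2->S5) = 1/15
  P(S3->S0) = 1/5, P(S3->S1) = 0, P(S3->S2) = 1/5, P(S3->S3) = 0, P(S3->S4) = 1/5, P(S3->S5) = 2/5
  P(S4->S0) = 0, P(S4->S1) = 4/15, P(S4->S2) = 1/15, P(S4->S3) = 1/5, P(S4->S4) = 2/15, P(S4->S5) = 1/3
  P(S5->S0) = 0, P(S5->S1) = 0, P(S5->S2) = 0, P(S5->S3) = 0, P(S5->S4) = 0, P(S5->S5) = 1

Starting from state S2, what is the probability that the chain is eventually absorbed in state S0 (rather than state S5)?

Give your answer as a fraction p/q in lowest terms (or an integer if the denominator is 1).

Let a_i = P(absorbed in S0 | start in state i).
Boundary conditions: a_S0 = 1, a_S5 = 0.
For each transient state i, a_i = sum_j P(i->j) * a_j:
  a_S1 = 1/5*a_S0 + 2/15*a_S1 + 8/15*a_S2 + 0*a_S3 + 2/15*a_S4 + 0*a_S5
  a_S2 = 1/15*a_S0 + 1/5*a_S1 + 1/5*a_S2 + 1/3*a_S3 + 2/15*a_S4 + 1/15*a_S5
  a_S3 = 1/5*a_S0 + 0*a_S1 + 1/5*a_S2 + 0*a_S3 + 1/5*a_S4 + 2/5*a_S5
  a_S4 = 0*a_S0 + 4/15*a_S1 + 1/15*a_S2 + 1/5*a_S3 + 2/15*a_S4 + 1/3*a_S5

Substituting a_S0 = 1 and a_S5 = 0, rearrange to (I - Q) a = r where r[i] = P(i -> S0):
  [13/15, -8/15, 0, -2/15] . (a_S1, a_S2, a_S3, a_S4) = 1/5
  [-1/5, 4/5, -1/3, -2/15] . (a_S1, a_S2, a_S3, a_S4) = 1/15
  [0, -1/5, 1, -1/5] . (a_S1, a_S2, a_S3, a_S4) = 1/5
  [-4/15, -1/15, -1/5, 13/15] . (a_S1, a_S2, a_S3, a_S4) = 0

Solving yields:
  a_S1 = 1568/3049
  a_S2 = 2405/6098
  a_S3 = 1012/3049
  a_S4 = 1617/6098

Starting state is S2, so the absorption probability is a_S2 = 2405/6098.

Answer: 2405/6098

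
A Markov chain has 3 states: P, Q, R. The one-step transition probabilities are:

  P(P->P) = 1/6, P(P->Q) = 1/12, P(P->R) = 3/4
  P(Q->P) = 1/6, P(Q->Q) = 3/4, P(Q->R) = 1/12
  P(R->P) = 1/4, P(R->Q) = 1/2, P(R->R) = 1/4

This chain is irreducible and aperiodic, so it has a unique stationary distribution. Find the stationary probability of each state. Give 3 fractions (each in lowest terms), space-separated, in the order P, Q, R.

The stationary distribution satisfies pi = pi * P, i.e.:
  pi_P = 1/6*pi_P + 1/6*pi_Q + 1/4*pi_R
  pi_Q = 1/12*pi_P + 3/4*pi_Q + 1/2*pi_R
  pi_R = 3/4*pi_P + 1/12*pi_Q + 1/4*pi_R
with normalization: pi_P + pi_Q + pi_R = 1.

Using the first 2 balance equations plus normalization, the linear system A*pi = b is:
  [-5/6, 1/6, 1/4] . pi = 0
  [1/12, -1/4, 1/2] . pi = 0
  [1, 1, 1] . pi = 1

Solving yields:
  pi_P = 3/16
  pi_Q = 9/16
  pi_R = 1/4

Verification (pi * P):
  3/16*1/6 + 9/16*1/6 + 1/4*1/4 = 3/16 = pi_P  (ok)
  3/16*1/12 + 9/16*3/4 + 1/4*1/2 = 9/16 = pi_Q  (ok)
  3/16*3/4 + 9/16*1/12 + 1/4*1/4 = 1/4 = pi_R  (ok)

Answer: 3/16 9/16 1/4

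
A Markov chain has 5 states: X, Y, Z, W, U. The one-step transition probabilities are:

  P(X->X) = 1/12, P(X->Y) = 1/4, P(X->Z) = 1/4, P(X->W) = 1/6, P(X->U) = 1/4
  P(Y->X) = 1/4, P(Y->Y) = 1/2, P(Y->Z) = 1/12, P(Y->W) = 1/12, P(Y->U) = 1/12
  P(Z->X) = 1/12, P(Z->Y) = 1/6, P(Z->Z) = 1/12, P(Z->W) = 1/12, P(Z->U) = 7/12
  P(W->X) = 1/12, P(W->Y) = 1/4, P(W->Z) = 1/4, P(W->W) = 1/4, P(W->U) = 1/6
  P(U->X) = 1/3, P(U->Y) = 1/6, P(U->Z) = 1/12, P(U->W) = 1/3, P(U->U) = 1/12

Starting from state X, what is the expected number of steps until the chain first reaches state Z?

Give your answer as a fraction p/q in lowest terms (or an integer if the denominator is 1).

Answer: 16596/2843

Derivation:
Let h_i = expected steps to first reach Z from state i.
Boundary: h_Z = 0.
First-step equations for the other states:
  h_X = 1 + 1/12*h_X + 1/4*h_Y + 1/4*h_Z + 1/6*h_W + 1/4*h_U
  h_Y = 1 + 1/4*h_X + 1/2*h_Y + 1/12*h_Z + 1/12*h_W + 1/12*h_U
  h_W = 1 + 1/12*h_X + 1/4*h_Y + 1/4*h_Z + 1/4*h_W + 1/6*h_U
  h_U = 1 + 1/3*h_X + 1/6*h_Y + 1/12*h_Z + 1/3*h_W + 1/12*h_U

Substituting h_Z = 0 and rearranging gives the linear system (I - Q) h = 1:
  [11/12, -1/4, -1/6, -1/4] . (h_X, h_Y, h_W, h_U) = 1
  [-1/4, 1/2, -1/12, -1/12] . (h_X, h_Y, h_W, h_U) = 1
  [-1/12, -1/4, 3/4, -1/6] . (h_X, h_Y, h_W, h_U) = 1
  [-1/3, -1/6, -1/3, 11/12] . (h_X, h_Y, h_W, h_U) = 1

Solving yields:
  h_X = 16596/2843
  h_Y = 19836/2843
  h_W = 16404/2843
  h_U = 18708/2843

Starting state is X, so the expected hitting time is h_X = 16596/2843.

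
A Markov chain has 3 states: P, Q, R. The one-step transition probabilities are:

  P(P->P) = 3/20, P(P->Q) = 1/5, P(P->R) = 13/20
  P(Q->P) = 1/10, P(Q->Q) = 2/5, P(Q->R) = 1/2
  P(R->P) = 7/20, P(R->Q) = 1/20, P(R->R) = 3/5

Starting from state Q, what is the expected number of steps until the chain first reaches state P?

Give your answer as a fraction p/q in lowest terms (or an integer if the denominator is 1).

Answer: 180/43

Derivation:
Let h_i = expected steps to first reach P from state i.
Boundary: h_P = 0.
First-step equations for the other states:
  h_Q = 1 + 1/10*h_P + 2/5*h_Q + 1/2*h_R
  h_R = 1 + 7/20*h_P + 1/20*h_Q + 3/5*h_R

Substituting h_P = 0 and rearranging gives the linear system (I - Q) h = 1:
  [3/5, -1/2] . (h_Q, h_R) = 1
  [-1/20, 2/5] . (h_Q, h_R) = 1

Solving yields:
  h_Q = 180/43
  h_R = 130/43

Starting state is Q, so the expected hitting time is h_Q = 180/43.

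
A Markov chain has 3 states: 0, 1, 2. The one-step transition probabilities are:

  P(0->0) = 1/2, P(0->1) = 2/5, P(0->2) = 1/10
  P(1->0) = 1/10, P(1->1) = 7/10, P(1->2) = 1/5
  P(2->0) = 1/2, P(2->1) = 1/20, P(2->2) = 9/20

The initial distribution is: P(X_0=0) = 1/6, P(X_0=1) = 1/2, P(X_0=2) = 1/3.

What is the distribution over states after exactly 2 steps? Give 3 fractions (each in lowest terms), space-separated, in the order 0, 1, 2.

Answer: 49/150 131/300 71/300

Derivation:
Propagating the distribution step by step (d_{t+1} = d_t * P):
d_0 = (0=1/6, 1=1/2, 2=1/3)
  d_1[0] = 1/6*1/2 + 1/2*1/10 + 1/3*1/2 = 3/10
  d_1[1] = 1/6*2/5 + 1/2*7/10 + 1/3*1/20 = 13/30
  d_1[2] = 1/6*1/10 + 1/2*1/5 + 1/3*9/20 = 4/15
d_1 = (0=3/10, 1=13/30, 2=4/15)
  d_2[0] = 3/10*1/2 + 13/30*1/10 + 4/15*1/2 = 49/150
  d_2[1] = 3/10*2/5 + 13/30*7/10 + 4/15*1/20 = 131/300
  d_2[2] = 3/10*1/10 + 13/30*1/5 + 4/15*9/20 = 71/300
d_2 = (0=49/150, 1=131/300, 2=71/300)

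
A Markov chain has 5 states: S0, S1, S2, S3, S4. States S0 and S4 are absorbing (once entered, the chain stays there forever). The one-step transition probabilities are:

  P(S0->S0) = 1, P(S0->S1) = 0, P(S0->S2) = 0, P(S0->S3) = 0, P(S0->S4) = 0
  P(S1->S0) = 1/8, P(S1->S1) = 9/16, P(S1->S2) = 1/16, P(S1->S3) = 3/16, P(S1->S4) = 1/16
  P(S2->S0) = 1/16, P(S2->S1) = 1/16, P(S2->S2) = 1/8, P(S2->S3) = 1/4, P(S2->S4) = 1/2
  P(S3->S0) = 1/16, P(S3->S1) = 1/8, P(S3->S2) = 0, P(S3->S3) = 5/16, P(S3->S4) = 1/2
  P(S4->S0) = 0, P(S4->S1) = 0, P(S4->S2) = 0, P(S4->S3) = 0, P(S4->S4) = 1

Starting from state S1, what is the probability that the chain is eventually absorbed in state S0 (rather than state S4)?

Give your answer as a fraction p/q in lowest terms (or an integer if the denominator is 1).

Let a_i = P(absorbed in S0 | start in state i).
Boundary conditions: a_S0 = 1, a_S4 = 0.
For each transient state i, a_i = sum_j P(i->j) * a_j:
  a_S1 = 1/8*a_S0 + 9/16*a_S1 + 1/16*a_S2 + 3/16*a_S3 + 1/16*a_S4
  a_S2 = 1/16*a_S0 + 1/16*a_S1 + 1/8*a_S2 + 1/4*a_S3 + 1/2*a_S4
  a_S3 = 1/16*a_S0 + 1/8*a_S1 + 0*a_S2 + 5/16*a_S3 + 1/2*a_S4

Substituting a_S0 = 1 and a_S4 = 0, rearrange to (I - Q) a = r where r[i] = P(i -> S0):
  [7/16, -1/16, -3/16] . (a_S1, a_S2, a_S3) = 1/8
  [-1/16, 7/8, -1/4] . (a_S1, a_S2, a_S3) = 1/16
  [-1/8, 0, 11/16] . (a_S1, a_S2, a_S3) = 1/16

Solving yields:
  a_S1 = 73/195
  a_S2 = 28/195
  a_S3 = 31/195

Starting state is S1, so the absorption probability is a_S1 = 73/195.

Answer: 73/195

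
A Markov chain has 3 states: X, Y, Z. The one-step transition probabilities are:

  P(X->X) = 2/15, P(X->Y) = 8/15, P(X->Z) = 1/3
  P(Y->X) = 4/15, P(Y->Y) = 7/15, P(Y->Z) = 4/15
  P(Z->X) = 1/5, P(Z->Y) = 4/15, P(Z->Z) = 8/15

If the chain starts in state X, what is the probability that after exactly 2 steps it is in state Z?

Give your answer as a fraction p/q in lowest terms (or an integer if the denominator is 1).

Computing P^2 by repeated multiplication:
P^1 =
  X: [2/15, 8/15, 1/3]
  Y: [4/15, 7/15, 4/15]
  Z: [1/5, 4/15, 8/15]
P^2 =
  X: [17/75, 92/225, 82/225]
  Y: [16/75, 97/225, 16/45]
  Z: [46/225, 28/75, 19/45]

(P^2)[X -> Z] = 82/225

Answer: 82/225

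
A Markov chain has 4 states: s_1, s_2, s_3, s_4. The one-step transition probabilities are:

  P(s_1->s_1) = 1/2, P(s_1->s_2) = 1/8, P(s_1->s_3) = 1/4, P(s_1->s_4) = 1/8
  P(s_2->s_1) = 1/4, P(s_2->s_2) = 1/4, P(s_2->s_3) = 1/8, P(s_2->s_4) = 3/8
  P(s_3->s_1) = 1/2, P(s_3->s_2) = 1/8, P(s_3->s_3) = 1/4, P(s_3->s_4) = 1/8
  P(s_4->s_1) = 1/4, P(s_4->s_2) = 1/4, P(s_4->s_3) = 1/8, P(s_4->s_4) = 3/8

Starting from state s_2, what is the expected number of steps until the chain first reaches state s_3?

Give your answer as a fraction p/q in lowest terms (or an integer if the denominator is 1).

Let h_i = expected steps to first reach s_3 from state i.
Boundary: h_s_3 = 0.
First-step equations for the other states:
  h_s_1 = 1 + 1/2*h_s_1 + 1/8*h_s_2 + 1/4*h_s_3 + 1/8*h_s_4
  h_s_2 = 1 + 1/4*h_s_1 + 1/4*h_s_2 + 1/8*h_s_3 + 3/8*h_s_4
  h_s_4 = 1 + 1/4*h_s_1 + 1/4*h_s_2 + 1/8*h_s_3 + 3/8*h_s_4

Substituting h_s_3 = 0 and rearranging gives the linear system (I - Q) h = 1:
  [1/2, -1/8, -1/8] . (h_s_1, h_s_2, h_s_4) = 1
  [-1/4, 3/4, -3/8] . (h_s_1, h_s_2, h_s_4) = 1
  [-1/4, -1/4, 5/8] . (h_s_1, h_s_2, h_s_4) = 1

Solving yields:
  h_s_1 = 5
  h_s_2 = 6
  h_s_4 = 6

Starting state is s_2, so the expected hitting time is h_s_2 = 6.

Answer: 6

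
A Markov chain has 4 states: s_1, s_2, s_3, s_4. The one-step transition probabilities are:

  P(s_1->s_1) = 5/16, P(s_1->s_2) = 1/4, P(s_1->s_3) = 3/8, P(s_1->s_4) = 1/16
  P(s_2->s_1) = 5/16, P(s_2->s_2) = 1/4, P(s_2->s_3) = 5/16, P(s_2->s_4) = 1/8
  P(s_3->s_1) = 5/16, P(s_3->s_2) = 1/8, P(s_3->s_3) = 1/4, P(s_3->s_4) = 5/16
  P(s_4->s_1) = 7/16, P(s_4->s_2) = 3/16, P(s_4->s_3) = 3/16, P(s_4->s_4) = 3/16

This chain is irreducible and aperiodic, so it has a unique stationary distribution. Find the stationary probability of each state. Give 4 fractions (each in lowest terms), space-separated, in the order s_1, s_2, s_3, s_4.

The stationary distribution satisfies pi = pi * P, i.e.:
  pi_s_1 = 5/16*pi_s_1 + 5/16*pi_s_2 + 5/16*pi_s_3 + 7/16*pi_s_4
  pi_s_2 = 1/4*pi_s_1 + 1/4*pi_s_2 + 1/8*pi_s_3 + 3/16*pi_s_4
  pi_s_3 = 3/8*pi_s_1 + 5/16*pi_s_2 + 1/4*pi_s_3 + 3/16*pi_s_4
  pi_s_4 = 1/16*pi_s_1 + 1/8*pi_s_2 + 5/16*pi_s_3 + 3/16*pi_s_4
with normalization: pi_s_1 + pi_s_2 + pi_s_3 + pi_s_4 = 1.

Using the first 3 balance equations plus normalization, the linear system A*pi = b is:
  [-11/16, 5/16, 5/16, 7/16] . pi = 0
  [1/4, -3/4, 1/8, 3/16] . pi = 0
  [3/8, 5/16, -3/4, 3/16] . pi = 0
  [1, 1, 1, 1] . pi = 1

Solving yields:
  pi_s_1 = 1403/4204
  pi_s_2 = 213/1051
  pi_s_3 = 1235/4204
  pi_s_4 = 357/2102

Verification (pi * P):
  1403/4204*5/16 + 213/1051*5/16 + 1235/4204*5/16 + 357/2102*7/16 = 1403/4204 = pi_s_1  (ok)
  1403/4204*1/4 + 213/1051*1/4 + 1235/4204*1/8 + 357/2102*3/16 = 213/1051 = pi_s_2  (ok)
  1403/4204*3/8 + 213/1051*5/16 + 1235/4204*1/4 + 357/2102*3/16 = 1235/4204 = pi_s_3  (ok)
  1403/4204*1/16 + 213/1051*1/8 + 1235/4204*5/16 + 357/2102*3/16 = 357/2102 = pi_s_4  (ok)

Answer: 1403/4204 213/1051 1235/4204 357/2102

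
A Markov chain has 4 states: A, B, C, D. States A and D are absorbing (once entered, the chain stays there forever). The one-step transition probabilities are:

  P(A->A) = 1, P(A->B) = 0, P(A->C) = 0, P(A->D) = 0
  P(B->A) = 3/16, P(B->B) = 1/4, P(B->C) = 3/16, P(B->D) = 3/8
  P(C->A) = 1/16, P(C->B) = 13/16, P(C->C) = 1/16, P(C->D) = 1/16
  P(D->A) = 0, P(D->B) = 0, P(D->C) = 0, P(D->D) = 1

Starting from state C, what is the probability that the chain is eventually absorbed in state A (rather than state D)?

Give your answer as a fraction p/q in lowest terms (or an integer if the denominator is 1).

Let a_i = P(absorbed in A | start in state i).
Boundary conditions: a_A = 1, a_D = 0.
For each transient state i, a_i = sum_j P(i->j) * a_j:
  a_B = 3/16*a_A + 1/4*a_B + 3/16*a_C + 3/8*a_D
  a_C = 1/16*a_A + 13/16*a_B + 1/16*a_C + 1/16*a_D

Substituting a_A = 1 and a_D = 0, rearrange to (I - Q) a = r where r[i] = P(i -> A):
  [3/4, -3/16] . (a_B, a_C) = 3/16
  [-13/16, 15/16] . (a_B, a_C) = 1/16

Solving yields:
  a_B = 16/47
  a_C = 17/47

Starting state is C, so the absorption probability is a_C = 17/47.

Answer: 17/47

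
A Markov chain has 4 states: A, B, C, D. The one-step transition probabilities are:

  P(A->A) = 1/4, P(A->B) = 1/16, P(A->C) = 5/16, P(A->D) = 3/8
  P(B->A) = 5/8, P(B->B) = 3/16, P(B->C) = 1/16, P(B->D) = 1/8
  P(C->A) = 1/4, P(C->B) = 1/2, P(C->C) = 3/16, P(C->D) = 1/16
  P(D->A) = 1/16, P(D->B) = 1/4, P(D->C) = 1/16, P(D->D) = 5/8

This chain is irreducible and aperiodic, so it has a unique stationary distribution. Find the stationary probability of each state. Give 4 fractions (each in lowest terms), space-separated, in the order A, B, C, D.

Answer: 829/3124 697/3124 115/781 569/1562

Derivation:
The stationary distribution satisfies pi = pi * P, i.e.:
  pi_A = 1/4*pi_A + 5/8*pi_B + 1/4*pi_C + 1/16*pi_D
  pi_B = 1/16*pi_A + 3/16*pi_B + 1/2*pi_C + 1/4*pi_D
  pi_C = 5/16*pi_A + 1/16*pi_B + 3/16*pi_C + 1/16*pi_D
  pi_D = 3/8*pi_A + 1/8*pi_B + 1/16*pi_C + 5/8*pi_D
with normalization: pi_A + pi_B + pi_C + pi_D = 1.

Using the first 3 balance equations plus normalization, the linear system A*pi = b is:
  [-3/4, 5/8, 1/4, 1/16] . pi = 0
  [1/16, -13/16, 1/2, 1/4] . pi = 0
  [5/16, 1/16, -13/16, 1/16] . pi = 0
  [1, 1, 1, 1] . pi = 1

Solving yields:
  pi_A = 829/3124
  pi_B = 697/3124
  pi_C = 115/781
  pi_D = 569/1562

Verification (pi * P):
  829/3124*1/4 + 697/3124*5/8 + 115/781*1/4 + 569/1562*1/16 = 829/3124 = pi_A  (ok)
  829/3124*1/16 + 697/3124*3/16 + 115/781*1/2 + 569/1562*1/4 = 697/3124 = pi_B  (ok)
  829/3124*5/16 + 697/3124*1/16 + 115/781*3/16 + 569/1562*1/16 = 115/781 = pi_C  (ok)
  829/3124*3/8 + 697/3124*1/8 + 115/781*1/16 + 569/1562*5/8 = 569/1562 = pi_D  (ok)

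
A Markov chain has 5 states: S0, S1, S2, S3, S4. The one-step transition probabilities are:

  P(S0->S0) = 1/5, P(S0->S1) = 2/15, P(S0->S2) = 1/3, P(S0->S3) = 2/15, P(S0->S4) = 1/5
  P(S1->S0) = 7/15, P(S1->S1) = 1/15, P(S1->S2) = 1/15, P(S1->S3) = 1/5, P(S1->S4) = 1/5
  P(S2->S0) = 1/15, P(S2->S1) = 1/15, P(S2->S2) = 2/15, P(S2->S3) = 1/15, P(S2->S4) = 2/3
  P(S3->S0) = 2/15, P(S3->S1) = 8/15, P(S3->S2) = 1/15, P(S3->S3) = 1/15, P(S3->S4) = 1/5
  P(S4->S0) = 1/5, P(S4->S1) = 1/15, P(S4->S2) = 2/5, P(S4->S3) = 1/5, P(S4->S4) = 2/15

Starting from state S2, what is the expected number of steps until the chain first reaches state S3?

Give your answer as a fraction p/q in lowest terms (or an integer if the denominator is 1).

Let h_i = expected steps to first reach S3 from state i.
Boundary: h_S3 = 0.
First-step equations for the other states:
  h_S0 = 1 + 1/5*h_S0 + 2/15*h_S1 + 1/3*h_S2 + 2/15*h_S3 + 1/5*h_S4
  h_S1 = 1 + 7/15*h_S0 + 1/15*h_S1 + 1/15*h_S2 + 1/5*h_S3 + 1/5*h_S4
  h_S2 = 1 + 1/15*h_S0 + 1/15*h_S1 + 2/15*h_S2 + 1/15*h_S3 + 2/3*h_S4
  h_S4 = 1 + 1/5*h_S0 + 1/15*h_S1 + 2/5*h_S2 + 1/5*h_S3 + 2/15*h_S4

Substituting h_S3 = 0 and rearranging gives the linear system (I - Q) h = 1:
  [4/5, -2/15, -1/3, -1/5] . (h_S0, h_S1, h_S2, h_S4) = 1
  [-7/15, 14/15, -1/15, -1/5] . (h_S0, h_S1, h_S2, h_S4) = 1
  [-1/15, -1/15, 13/15, -2/3] . (h_S0, h_S1, h_S2, h_S4) = 1
  [-1/5, -1/15, -2/5, 13/15] . (h_S0, h_S1, h_S2, h_S4) = 1

Solving yields:
  h_S0 = 3670/519
  h_S1 = 20435/3114
  h_S2 = 22855/3114
  h_S4 = 20795/3114

Starting state is S2, so the expected hitting time is h_S2 = 22855/3114.

Answer: 22855/3114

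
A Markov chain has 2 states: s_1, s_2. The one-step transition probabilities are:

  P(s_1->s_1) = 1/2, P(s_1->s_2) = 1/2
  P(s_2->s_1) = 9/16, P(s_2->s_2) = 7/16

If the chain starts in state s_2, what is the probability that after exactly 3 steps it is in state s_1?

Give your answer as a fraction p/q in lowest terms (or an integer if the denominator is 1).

Answer: 2169/4096

Derivation:
Computing P^3 by repeated multiplication:
P^1 =
  s_1: [1/2, 1/2]
  s_2: [9/16, 7/16]
P^2 =
  s_1: [17/32, 15/32]
  s_2: [135/256, 121/256]
P^3 =
  s_1: [271/512, 241/512]
  s_2: [2169/4096, 1927/4096]

(P^3)[s_2 -> s_1] = 2169/4096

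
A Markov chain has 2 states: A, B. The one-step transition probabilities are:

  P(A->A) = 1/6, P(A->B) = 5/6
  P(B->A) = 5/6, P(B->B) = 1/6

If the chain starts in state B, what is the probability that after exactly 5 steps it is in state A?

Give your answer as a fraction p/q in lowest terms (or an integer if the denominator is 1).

Answer: 275/486

Derivation:
Computing P^5 by repeated multiplication:
P^1 =
  A: [1/6, 5/6]
  B: [5/6, 1/6]
P^2 =
  A: [13/18, 5/18]
  B: [5/18, 13/18]
P^3 =
  A: [19/54, 35/54]
  B: [35/54, 19/54]
P^4 =
  A: [97/162, 65/162]
  B: [65/162, 97/162]
P^5 =
  A: [211/486, 275/486]
  B: [275/486, 211/486]

(P^5)[B -> A] = 275/486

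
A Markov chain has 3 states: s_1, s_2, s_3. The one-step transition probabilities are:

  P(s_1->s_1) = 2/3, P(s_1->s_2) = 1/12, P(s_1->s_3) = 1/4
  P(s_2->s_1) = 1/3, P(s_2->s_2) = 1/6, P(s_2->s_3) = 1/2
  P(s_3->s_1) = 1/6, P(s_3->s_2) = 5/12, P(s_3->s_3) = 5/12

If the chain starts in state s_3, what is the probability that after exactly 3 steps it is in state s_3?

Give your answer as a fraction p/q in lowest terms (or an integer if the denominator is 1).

Answer: 665/1728

Derivation:
Computing P^3 by repeated multiplication:
P^1 =
  s_1: [2/3, 1/12, 1/4]
  s_2: [1/3, 1/6, 1/2]
  s_3: [1/6, 5/12, 5/12]
P^2 =
  s_1: [37/72, 25/144, 5/16]
  s_2: [13/36, 19/72, 3/8]
  s_3: [23/72, 37/144, 61/144]
P^3 =
  s_1: [391/864, 349/1728, 199/576]
  s_2: [169/432, 199/864, 109/288]
  s_3: [319/864, 425/1728, 665/1728]

(P^3)[s_3 -> s_3] = 665/1728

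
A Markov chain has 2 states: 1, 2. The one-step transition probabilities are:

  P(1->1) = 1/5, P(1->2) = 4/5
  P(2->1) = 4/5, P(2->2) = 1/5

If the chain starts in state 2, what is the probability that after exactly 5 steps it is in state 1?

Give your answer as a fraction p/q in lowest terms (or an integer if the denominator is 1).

Answer: 1684/3125

Derivation:
Computing P^5 by repeated multiplication:
P^1 =
  1: [1/5, 4/5]
  2: [4/5, 1/5]
P^2 =
  1: [17/25, 8/25]
  2: [8/25, 17/25]
P^3 =
  1: [49/125, 76/125]
  2: [76/125, 49/125]
P^4 =
  1: [353/625, 272/625]
  2: [272/625, 353/625]
P^5 =
  1: [1441/3125, 1684/3125]
  2: [1684/3125, 1441/3125]

(P^5)[2 -> 1] = 1684/3125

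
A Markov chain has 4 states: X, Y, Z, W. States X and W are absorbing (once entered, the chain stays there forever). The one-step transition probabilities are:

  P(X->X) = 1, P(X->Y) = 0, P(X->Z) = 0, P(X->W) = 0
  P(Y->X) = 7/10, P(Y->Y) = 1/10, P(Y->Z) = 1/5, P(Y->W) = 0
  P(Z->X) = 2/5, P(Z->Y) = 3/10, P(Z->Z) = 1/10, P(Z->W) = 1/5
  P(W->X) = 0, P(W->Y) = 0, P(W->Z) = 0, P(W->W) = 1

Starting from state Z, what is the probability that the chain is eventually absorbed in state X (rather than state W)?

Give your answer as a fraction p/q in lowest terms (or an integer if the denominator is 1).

Let a_i = P(absorbed in X | start in state i).
Boundary conditions: a_X = 1, a_W = 0.
For each transient state i, a_i = sum_j P(i->j) * a_j:
  a_Y = 7/10*a_X + 1/10*a_Y + 1/5*a_Z + 0*a_W
  a_Z = 2/5*a_X + 3/10*a_Y + 1/10*a_Z + 1/5*a_W

Substituting a_X = 1 and a_W = 0, rearrange to (I - Q) a = r where r[i] = P(i -> X):
  [9/10, -1/5] . (a_Y, a_Z) = 7/10
  [-3/10, 9/10] . (a_Y, a_Z) = 2/5

Solving yields:
  a_Y = 71/75
  a_Z = 19/25

Starting state is Z, so the absorption probability is a_Z = 19/25.

Answer: 19/25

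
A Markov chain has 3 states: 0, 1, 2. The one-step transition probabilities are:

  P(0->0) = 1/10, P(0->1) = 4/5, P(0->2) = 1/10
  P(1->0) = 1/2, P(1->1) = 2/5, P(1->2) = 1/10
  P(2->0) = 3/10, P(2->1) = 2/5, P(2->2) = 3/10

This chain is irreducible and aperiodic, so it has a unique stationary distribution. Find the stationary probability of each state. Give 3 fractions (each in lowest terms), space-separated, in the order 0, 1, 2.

The stationary distribution satisfies pi = pi * P, i.e.:
  pi_0 = 1/10*pi_0 + 1/2*pi_1 + 3/10*pi_2
  pi_1 = 4/5*pi_0 + 2/5*pi_1 + 2/5*pi_2
  pi_2 = 1/10*pi_0 + 1/10*pi_1 + 3/10*pi_2
with normalization: pi_0 + pi_1 + pi_2 = 1.

Using the first 2 balance equations plus normalization, the linear system A*pi = b is:
  [-9/10, 1/2, 3/10] . pi = 0
  [4/5, -3/5, 2/5] . pi = 0
  [1, 1, 1] . pi = 1

Solving yields:
  pi_0 = 19/56
  pi_1 = 15/28
  pi_2 = 1/8

Verification (pi * P):
  19/56*1/10 + 15/28*1/2 + 1/8*3/10 = 19/56 = pi_0  (ok)
  19/56*4/5 + 15/28*2/5 + 1/8*2/5 = 15/28 = pi_1  (ok)
  19/56*1/10 + 15/28*1/10 + 1/8*3/10 = 1/8 = pi_2  (ok)

Answer: 19/56 15/28 1/8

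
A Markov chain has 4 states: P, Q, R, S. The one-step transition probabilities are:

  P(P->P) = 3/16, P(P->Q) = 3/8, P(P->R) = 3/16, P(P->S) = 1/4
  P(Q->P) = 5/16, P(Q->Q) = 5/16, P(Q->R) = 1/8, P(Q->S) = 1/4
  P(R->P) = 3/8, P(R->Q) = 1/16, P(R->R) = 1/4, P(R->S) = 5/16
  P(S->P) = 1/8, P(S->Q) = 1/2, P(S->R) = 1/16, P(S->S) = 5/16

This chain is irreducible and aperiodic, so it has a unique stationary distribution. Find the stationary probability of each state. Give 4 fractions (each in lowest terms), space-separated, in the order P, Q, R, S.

Answer: 907/3786 1303/3786 177/1262 1045/3786

Derivation:
The stationary distribution satisfies pi = pi * P, i.e.:
  pi_P = 3/16*pi_P + 5/16*pi_Q + 3/8*pi_R + 1/8*pi_S
  pi_Q = 3/8*pi_P + 5/16*pi_Q + 1/16*pi_R + 1/2*pi_S
  pi_R = 3/16*pi_P + 1/8*pi_Q + 1/4*pi_R + 1/16*pi_S
  pi_S = 1/4*pi_P + 1/4*pi_Q + 5/16*pi_R + 5/16*pi_S
with normalization: pi_P + pi_Q + pi_R + pi_S = 1.

Using the first 3 balance equations plus normalization, the linear system A*pi = b is:
  [-13/16, 5/16, 3/8, 1/8] . pi = 0
  [3/8, -11/16, 1/16, 1/2] . pi = 0
  [3/16, 1/8, -3/4, 1/16] . pi = 0
  [1, 1, 1, 1] . pi = 1

Solving yields:
  pi_P = 907/3786
  pi_Q = 1303/3786
  pi_R = 177/1262
  pi_S = 1045/3786

Verification (pi * P):
  907/3786*3/16 + 1303/3786*5/16 + 177/1262*3/8 + 1045/3786*1/8 = 907/3786 = pi_P  (ok)
  907/3786*3/8 + 1303/3786*5/16 + 177/1262*1/16 + 1045/3786*1/2 = 1303/3786 = pi_Q  (ok)
  907/3786*3/16 + 1303/3786*1/8 + 177/1262*1/4 + 1045/3786*1/16 = 177/1262 = pi_R  (ok)
  907/3786*1/4 + 1303/3786*1/4 + 177/1262*5/16 + 1045/3786*5/16 = 1045/3786 = pi_S  (ok)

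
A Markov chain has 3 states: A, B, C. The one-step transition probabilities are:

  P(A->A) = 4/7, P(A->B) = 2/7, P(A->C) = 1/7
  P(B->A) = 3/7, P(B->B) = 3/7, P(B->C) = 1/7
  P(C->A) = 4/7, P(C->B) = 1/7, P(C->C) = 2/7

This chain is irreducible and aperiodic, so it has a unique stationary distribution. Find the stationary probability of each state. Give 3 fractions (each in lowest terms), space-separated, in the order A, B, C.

Answer: 19/36 11/36 1/6

Derivation:
The stationary distribution satisfies pi = pi * P, i.e.:
  pi_A = 4/7*pi_A + 3/7*pi_B + 4/7*pi_C
  pi_B = 2/7*pi_A + 3/7*pi_B + 1/7*pi_C
  pi_C = 1/7*pi_A + 1/7*pi_B + 2/7*pi_C
with normalization: pi_A + pi_B + pi_C = 1.

Using the first 2 balance equations plus normalization, the linear system A*pi = b is:
  [-3/7, 3/7, 4/7] . pi = 0
  [2/7, -4/7, 1/7] . pi = 0
  [1, 1, 1] . pi = 1

Solving yields:
  pi_A = 19/36
  pi_B = 11/36
  pi_C = 1/6

Verification (pi * P):
  19/36*4/7 + 11/36*3/7 + 1/6*4/7 = 19/36 = pi_A  (ok)
  19/36*2/7 + 11/36*3/7 + 1/6*1/7 = 11/36 = pi_B  (ok)
  19/36*1/7 + 11/36*1/7 + 1/6*2/7 = 1/6 = pi_C  (ok)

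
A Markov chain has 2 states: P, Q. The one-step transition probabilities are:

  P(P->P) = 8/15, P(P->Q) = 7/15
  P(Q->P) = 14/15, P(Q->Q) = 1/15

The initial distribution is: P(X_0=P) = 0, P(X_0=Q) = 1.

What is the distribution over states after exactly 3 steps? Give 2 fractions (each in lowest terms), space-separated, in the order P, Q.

Propagating the distribution step by step (d_{t+1} = d_t * P):
d_0 = (P=0, Q=1)
  d_1[P] = 0*8/15 + 1*14/15 = 14/15
  d_1[Q] = 0*7/15 + 1*1/15 = 1/15
d_1 = (P=14/15, Q=1/15)
  d_2[P] = 14/15*8/15 + 1/15*14/15 = 14/25
  d_2[Q] = 14/15*7/15 + 1/15*1/15 = 11/25
d_2 = (P=14/25, Q=11/25)
  d_3[P] = 14/25*8/15 + 11/25*14/15 = 266/375
  d_3[Q] = 14/25*7/15 + 11/25*1/15 = 109/375
d_3 = (P=266/375, Q=109/375)

Answer: 266/375 109/375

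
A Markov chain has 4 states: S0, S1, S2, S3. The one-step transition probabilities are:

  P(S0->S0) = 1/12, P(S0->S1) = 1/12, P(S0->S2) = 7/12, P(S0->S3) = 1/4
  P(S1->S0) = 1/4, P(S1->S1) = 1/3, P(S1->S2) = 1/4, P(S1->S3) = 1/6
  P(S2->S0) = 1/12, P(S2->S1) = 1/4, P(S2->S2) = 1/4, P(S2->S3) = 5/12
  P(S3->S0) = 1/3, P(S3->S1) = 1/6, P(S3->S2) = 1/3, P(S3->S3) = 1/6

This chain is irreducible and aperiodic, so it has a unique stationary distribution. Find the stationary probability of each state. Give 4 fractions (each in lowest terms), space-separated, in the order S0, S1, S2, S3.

The stationary distribution satisfies pi = pi * P, i.e.:
  pi_S0 = 1/12*pi_S0 + 1/4*pi_S1 + 1/12*pi_S2 + 1/3*pi_S3
  pi_S1 = 1/12*pi_S0 + 1/3*pi_S1 + 1/4*pi_S2 + 1/6*pi_S3
  pi_S2 = 7/12*pi_S0 + 1/4*pi_S1 + 1/4*pi_S2 + 1/3*pi_S3
  pi_S3 = 1/4*pi_S0 + 1/6*pi_S1 + 5/12*pi_S2 + 1/6*pi_S3
with normalization: pi_S0 + pi_S1 + pi_S2 + pi_S3 = 1.

Using the first 3 balance equations plus normalization, the linear system A*pi = b is:
  [-11/12, 1/4, 1/12, 1/3] . pi = 0
  [1/12, -2/3, 1/4, 1/6] . pi = 0
  [7/12, 1/4, -3/4, 1/3] . pi = 0
  [1, 1, 1, 1] . pi = 1

Solving yields:
  pi_S0 = 95/512
  pi_S1 = 55/256
  pi_S2 = 171/512
  pi_S3 = 17/64

Verification (pi * P):
  95/512*1/12 + 55/256*1/4 + 171/512*1/12 + 17/64*1/3 = 95/512 = pi_S0  (ok)
  95/512*1/12 + 55/256*1/3 + 171/512*1/4 + 17/64*1/6 = 55/256 = pi_S1  (ok)
  95/512*7/12 + 55/256*1/4 + 171/512*1/4 + 17/64*1/3 = 171/512 = pi_S2  (ok)
  95/512*1/4 + 55/256*1/6 + 171/512*5/12 + 17/64*1/6 = 17/64 = pi_S3  (ok)

Answer: 95/512 55/256 171/512 17/64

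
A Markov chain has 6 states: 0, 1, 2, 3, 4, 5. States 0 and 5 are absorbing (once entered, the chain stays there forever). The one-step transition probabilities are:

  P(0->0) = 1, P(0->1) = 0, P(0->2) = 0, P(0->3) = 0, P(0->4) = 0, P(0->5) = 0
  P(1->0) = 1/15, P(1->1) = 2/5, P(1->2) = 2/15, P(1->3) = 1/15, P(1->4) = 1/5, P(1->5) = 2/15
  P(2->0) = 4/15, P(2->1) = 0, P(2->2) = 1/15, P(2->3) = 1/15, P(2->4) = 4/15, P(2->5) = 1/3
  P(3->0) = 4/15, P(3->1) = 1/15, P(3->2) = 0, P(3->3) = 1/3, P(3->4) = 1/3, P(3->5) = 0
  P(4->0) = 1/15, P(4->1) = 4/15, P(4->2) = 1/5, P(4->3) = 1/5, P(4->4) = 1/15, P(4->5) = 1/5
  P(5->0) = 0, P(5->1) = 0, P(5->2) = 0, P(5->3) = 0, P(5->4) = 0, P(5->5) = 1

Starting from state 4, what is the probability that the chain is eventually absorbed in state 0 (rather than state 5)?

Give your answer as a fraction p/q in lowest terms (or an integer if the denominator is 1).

Answer: 5137/11844

Derivation:
Let a_i = P(absorbed in 0 | start in state i).
Boundary conditions: a_0 = 1, a_5 = 0.
For each transient state i, a_i = sum_j P(i->j) * a_j:
  a_1 = 1/15*a_0 + 2/5*a_1 + 2/15*a_2 + 1/15*a_3 + 1/5*a_4 + 2/15*a_5
  a_2 = 4/15*a_0 + 0*a_1 + 1/15*a_2 + 1/15*a_3 + 4/15*a_4 + 1/3*a_5
  a_3 = 4/15*a_0 + 1/15*a_1 + 0*a_2 + 1/3*a_3 + 1/3*a_4 + 0*a_5
  a_4 = 1/15*a_0 + 4/15*a_1 + 1/5*a_2 + 1/5*a_3 + 1/15*a_4 + 1/5*a_5

Substituting a_0 = 1 and a_5 = 0, rearrange to (I - Q) a = r where r[i] = P(i -> 0):
  [3/5, -2/15, -1/15, -1/5] . (a_1, a_2, a_3, a_4) = 1/15
  [0, 14/15, -1/15, -4/15] . (a_1, a_2, a_3, a_4) = 4/15
  [-1/15, 0, 2/3, -1/3] . (a_1, a_2, a_3, a_4) = 4/15
  [-4/15, -1/5, -1/5, 14/15] . (a_1, a_2, a_3, a_4) = 1/15

Solving yields:
  a_1 = 5099/11844
  a_2 = 2705/5922
  a_3 = 1954/2961
  a_4 = 5137/11844

Starting state is 4, so the absorption probability is a_4 = 5137/11844.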